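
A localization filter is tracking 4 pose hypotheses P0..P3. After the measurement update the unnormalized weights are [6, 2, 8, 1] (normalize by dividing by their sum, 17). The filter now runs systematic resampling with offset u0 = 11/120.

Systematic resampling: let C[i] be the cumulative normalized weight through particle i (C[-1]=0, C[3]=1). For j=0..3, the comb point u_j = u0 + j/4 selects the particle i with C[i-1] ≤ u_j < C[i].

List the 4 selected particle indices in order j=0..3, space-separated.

0 0 2 2

C = [6/17, 8/17, 16/17, 1]
j=0: u_0=11/120 ∈ [0, 6/17) → index 0
j=1: u_1=41/120 ∈ [0, 6/17) → index 0
j=2: u_2=71/120 ∈ [8/17, 16/17) → index 2
j=3: u_3=101/120 ∈ [8/17, 16/17) → index 2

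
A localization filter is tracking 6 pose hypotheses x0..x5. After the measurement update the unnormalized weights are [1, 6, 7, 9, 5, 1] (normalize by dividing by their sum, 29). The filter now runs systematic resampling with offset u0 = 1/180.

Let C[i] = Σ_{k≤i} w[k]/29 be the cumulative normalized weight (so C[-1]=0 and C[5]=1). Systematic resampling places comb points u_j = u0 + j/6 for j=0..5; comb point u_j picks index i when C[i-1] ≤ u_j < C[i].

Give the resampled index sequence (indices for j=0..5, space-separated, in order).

C = [1/29, 7/29, 14/29, 23/29, 28/29, 1]
j=0: u_0=1/180 ∈ [0, 1/29) → index 0
j=1: u_1=31/180 ∈ [1/29, 7/29) → index 1
j=2: u_2=61/180 ∈ [7/29, 14/29) → index 2
j=3: u_3=91/180 ∈ [14/29, 23/29) → index 3
j=4: u_4=121/180 ∈ [14/29, 23/29) → index 3
j=5: u_5=151/180 ∈ [23/29, 28/29) → index 4

0 1 2 3 3 4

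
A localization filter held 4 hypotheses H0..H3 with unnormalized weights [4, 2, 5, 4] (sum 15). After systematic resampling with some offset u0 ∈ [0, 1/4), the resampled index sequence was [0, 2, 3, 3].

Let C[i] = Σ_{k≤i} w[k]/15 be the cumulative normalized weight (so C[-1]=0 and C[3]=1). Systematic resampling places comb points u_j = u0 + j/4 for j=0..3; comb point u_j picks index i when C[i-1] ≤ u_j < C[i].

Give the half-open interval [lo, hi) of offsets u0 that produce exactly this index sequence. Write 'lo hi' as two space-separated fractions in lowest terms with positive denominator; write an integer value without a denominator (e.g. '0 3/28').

7/30 1/4

C = [4/15, 2/5, 11/15, 1]
j=0 picked index 0: u0 ∈ [0, 4/15)
j=1 picked index 2: u0 ∈ [3/20, 29/60)
j=2 picked index 3: u0 ∈ [7/30, 1/2)
j=3 picked index 3: u0 ∈ [-1/60, 1/4)
intersection: [7/30, 1/4)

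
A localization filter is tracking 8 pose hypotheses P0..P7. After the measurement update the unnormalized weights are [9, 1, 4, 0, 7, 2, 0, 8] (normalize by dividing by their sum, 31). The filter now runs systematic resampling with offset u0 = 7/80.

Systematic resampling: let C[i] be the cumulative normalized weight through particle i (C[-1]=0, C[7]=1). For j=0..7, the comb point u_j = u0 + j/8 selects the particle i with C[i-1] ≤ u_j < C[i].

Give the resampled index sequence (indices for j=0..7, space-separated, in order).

C = [9/31, 10/31, 14/31, 14/31, 21/31, 23/31, 23/31, 1]
j=0: u_0=7/80 ∈ [0, 9/31) → index 0
j=1: u_1=17/80 ∈ [0, 9/31) → index 0
j=2: u_2=27/80 ∈ [10/31, 14/31) → index 2
j=3: u_3=37/80 ∈ [14/31, 21/31) → index 4
j=4: u_4=47/80 ∈ [14/31, 21/31) → index 4
j=5: u_5=57/80 ∈ [21/31, 23/31) → index 5
j=6: u_6=67/80 ∈ [23/31, 1) → index 7
j=7: u_7=77/80 ∈ [23/31, 1) → index 7

0 0 2 4 4 5 7 7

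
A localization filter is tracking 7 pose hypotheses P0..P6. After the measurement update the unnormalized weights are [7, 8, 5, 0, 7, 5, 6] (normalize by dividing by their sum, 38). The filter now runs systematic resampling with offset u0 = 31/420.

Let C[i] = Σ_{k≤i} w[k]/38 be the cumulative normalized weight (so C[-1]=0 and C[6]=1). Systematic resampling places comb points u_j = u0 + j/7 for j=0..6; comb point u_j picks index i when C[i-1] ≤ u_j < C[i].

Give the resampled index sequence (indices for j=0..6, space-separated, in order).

C = [7/38, 15/38, 10/19, 10/19, 27/38, 16/19, 1]
j=0: u_0=31/420 ∈ [0, 7/38) → index 0
j=1: u_1=13/60 ∈ [7/38, 15/38) → index 1
j=2: u_2=151/420 ∈ [7/38, 15/38) → index 1
j=3: u_3=211/420 ∈ [15/38, 10/19) → index 2
j=4: u_4=271/420 ∈ [10/19, 27/38) → index 4
j=5: u_5=331/420 ∈ [27/38, 16/19) → index 5
j=6: u_6=391/420 ∈ [16/19, 1) → index 6

0 1 1 2 4 5 6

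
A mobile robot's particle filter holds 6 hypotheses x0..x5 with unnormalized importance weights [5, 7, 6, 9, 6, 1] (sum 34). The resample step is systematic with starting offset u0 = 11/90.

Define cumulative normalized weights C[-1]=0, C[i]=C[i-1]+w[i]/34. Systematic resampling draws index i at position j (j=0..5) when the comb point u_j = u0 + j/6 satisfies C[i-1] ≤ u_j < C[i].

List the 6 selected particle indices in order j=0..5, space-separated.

C = [5/34, 6/17, 9/17, 27/34, 33/34, 1]
j=0: u_0=11/90 ∈ [0, 5/34) → index 0
j=1: u_1=13/45 ∈ [5/34, 6/17) → index 1
j=2: u_2=41/90 ∈ [6/17, 9/17) → index 2
j=3: u_3=28/45 ∈ [9/17, 27/34) → index 3
j=4: u_4=71/90 ∈ [9/17, 27/34) → index 3
j=5: u_5=43/45 ∈ [27/34, 33/34) → index 4

0 1 2 3 3 4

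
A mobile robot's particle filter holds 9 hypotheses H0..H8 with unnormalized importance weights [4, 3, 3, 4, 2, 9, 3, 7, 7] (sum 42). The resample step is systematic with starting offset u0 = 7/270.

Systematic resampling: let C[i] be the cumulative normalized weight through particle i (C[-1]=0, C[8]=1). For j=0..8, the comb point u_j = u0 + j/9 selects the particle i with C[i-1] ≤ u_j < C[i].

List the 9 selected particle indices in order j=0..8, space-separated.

0 1 3 4 5 5 7 7 8

C = [2/21, 1/6, 5/21, 1/3, 8/21, 25/42, 2/3, 5/6, 1]
j=0: u_0=7/270 ∈ [0, 2/21) → index 0
j=1: u_1=37/270 ∈ [2/21, 1/6) → index 1
j=2: u_2=67/270 ∈ [5/21, 1/3) → index 3
j=3: u_3=97/270 ∈ [1/3, 8/21) → index 4
j=4: u_4=127/270 ∈ [8/21, 25/42) → index 5
j=5: u_5=157/270 ∈ [8/21, 25/42) → index 5
j=6: u_6=187/270 ∈ [2/3, 5/6) → index 7
j=7: u_7=217/270 ∈ [2/3, 5/6) → index 7
j=8: u_8=247/270 ∈ [5/6, 1) → index 8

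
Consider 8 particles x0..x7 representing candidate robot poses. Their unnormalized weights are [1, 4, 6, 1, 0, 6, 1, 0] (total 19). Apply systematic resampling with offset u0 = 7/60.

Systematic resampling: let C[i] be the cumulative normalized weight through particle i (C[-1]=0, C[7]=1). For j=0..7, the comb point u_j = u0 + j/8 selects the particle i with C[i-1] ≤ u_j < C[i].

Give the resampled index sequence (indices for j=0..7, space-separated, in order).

1 1 2 2 3 5 5 6

C = [1/19, 5/19, 11/19, 12/19, 12/19, 18/19, 1, 1]
j=0: u_0=7/60 ∈ [1/19, 5/19) → index 1
j=1: u_1=29/120 ∈ [1/19, 5/19) → index 1
j=2: u_2=11/30 ∈ [5/19, 11/19) → index 2
j=3: u_3=59/120 ∈ [5/19, 11/19) → index 2
j=4: u_4=37/60 ∈ [11/19, 12/19) → index 3
j=5: u_5=89/120 ∈ [12/19, 18/19) → index 5
j=6: u_6=13/15 ∈ [12/19, 18/19) → index 5
j=7: u_7=119/120 ∈ [18/19, 1) → index 6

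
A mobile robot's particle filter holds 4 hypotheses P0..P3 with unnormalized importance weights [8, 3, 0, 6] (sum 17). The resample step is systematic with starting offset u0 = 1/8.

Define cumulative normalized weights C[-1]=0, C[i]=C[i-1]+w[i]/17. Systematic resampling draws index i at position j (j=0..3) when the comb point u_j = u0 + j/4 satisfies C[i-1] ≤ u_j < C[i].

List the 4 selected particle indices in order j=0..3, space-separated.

0 0 1 3

C = [8/17, 11/17, 11/17, 1]
j=0: u_0=1/8 ∈ [0, 8/17) → index 0
j=1: u_1=3/8 ∈ [0, 8/17) → index 0
j=2: u_2=5/8 ∈ [8/17, 11/17) → index 1
j=3: u_3=7/8 ∈ [11/17, 1) → index 3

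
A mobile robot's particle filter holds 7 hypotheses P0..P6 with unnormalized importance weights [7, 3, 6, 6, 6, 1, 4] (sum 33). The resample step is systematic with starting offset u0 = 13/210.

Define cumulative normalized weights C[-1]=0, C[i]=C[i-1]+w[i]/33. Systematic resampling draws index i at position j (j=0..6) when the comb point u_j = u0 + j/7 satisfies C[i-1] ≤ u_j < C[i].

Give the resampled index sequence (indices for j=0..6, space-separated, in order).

C = [7/33, 10/33, 16/33, 2/3, 28/33, 29/33, 1]
j=0: u_0=13/210 ∈ [0, 7/33) → index 0
j=1: u_1=43/210 ∈ [0, 7/33) → index 0
j=2: u_2=73/210 ∈ [10/33, 16/33) → index 2
j=3: u_3=103/210 ∈ [16/33, 2/3) → index 3
j=4: u_4=19/30 ∈ [16/33, 2/3) → index 3
j=5: u_5=163/210 ∈ [2/3, 28/33) → index 4
j=6: u_6=193/210 ∈ [29/33, 1) → index 6

0 0 2 3 3 4 6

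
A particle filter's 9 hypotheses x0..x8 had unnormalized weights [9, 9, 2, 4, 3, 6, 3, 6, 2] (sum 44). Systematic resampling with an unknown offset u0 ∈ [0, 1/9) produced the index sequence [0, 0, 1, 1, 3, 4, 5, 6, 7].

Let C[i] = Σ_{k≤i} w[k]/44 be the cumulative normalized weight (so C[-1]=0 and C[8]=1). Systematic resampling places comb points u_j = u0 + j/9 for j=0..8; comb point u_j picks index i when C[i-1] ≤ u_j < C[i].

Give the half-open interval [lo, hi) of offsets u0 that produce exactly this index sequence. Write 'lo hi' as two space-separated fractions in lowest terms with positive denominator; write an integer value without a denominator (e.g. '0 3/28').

C = [9/44, 9/22, 5/11, 6/11, 27/44, 3/4, 9/11, 21/22, 1]
j=0 picked index 0: u0 ∈ [0, 9/44)
j=1 picked index 0: u0 ∈ [-1/9, 37/396)
j=2 picked index 1: u0 ∈ [-7/396, 37/198)
j=3 picked index 1: u0 ∈ [-17/132, 5/66)
j=4 picked index 3: u0 ∈ [1/99, 10/99)
j=5 picked index 4: u0 ∈ [-1/99, 23/396)
j=6 picked index 5: u0 ∈ [-7/132, 1/12)
j=7 picked index 6: u0 ∈ [-1/36, 4/99)
j=8 picked index 7: u0 ∈ [-7/99, 13/198)
intersection: [1/99, 4/99)

1/99 4/99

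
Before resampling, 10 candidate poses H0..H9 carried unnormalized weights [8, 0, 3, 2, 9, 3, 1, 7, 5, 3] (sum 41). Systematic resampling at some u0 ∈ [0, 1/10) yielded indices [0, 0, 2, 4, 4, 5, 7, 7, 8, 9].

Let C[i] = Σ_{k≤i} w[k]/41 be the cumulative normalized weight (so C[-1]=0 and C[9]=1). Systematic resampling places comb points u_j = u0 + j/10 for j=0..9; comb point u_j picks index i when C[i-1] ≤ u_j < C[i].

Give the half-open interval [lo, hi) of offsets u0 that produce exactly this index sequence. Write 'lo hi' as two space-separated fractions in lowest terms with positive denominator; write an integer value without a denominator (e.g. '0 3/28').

C = [8/41, 8/41, 11/41, 13/41, 22/41, 25/41, 26/41, 33/41, 38/41, 1]
j=0 picked index 0: u0 ∈ [0, 8/41)
j=1 picked index 0: u0 ∈ [-1/10, 39/410)
j=2 picked index 2: u0 ∈ [-1/205, 14/205)
j=3 picked index 4: u0 ∈ [7/410, 97/410)
j=4 picked index 4: u0 ∈ [-17/205, 28/205)
j=5 picked index 5: u0 ∈ [3/82, 9/82)
j=6 picked index 7: u0 ∈ [7/205, 42/205)
j=7 picked index 7: u0 ∈ [-27/410, 43/410)
j=8 picked index 8: u0 ∈ [1/205, 26/205)
j=9 picked index 9: u0 ∈ [11/410, 1/10)
intersection: [3/82, 14/205)

3/82 14/205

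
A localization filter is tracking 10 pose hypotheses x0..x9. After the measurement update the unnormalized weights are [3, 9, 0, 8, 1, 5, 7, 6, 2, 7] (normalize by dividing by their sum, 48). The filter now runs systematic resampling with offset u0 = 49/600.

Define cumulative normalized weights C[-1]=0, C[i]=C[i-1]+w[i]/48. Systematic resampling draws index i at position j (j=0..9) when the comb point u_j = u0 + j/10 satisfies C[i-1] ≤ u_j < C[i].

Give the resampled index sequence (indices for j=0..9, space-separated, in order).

C = [1/16, 1/4, 1/4, 5/12, 7/16, 13/24, 11/16, 13/16, 41/48, 1]
j=0: u_0=49/600 ∈ [1/16, 1/4) → index 1
j=1: u_1=109/600 ∈ [1/16, 1/4) → index 1
j=2: u_2=169/600 ∈ [1/4, 5/12) → index 3
j=3: u_3=229/600 ∈ [1/4, 5/12) → index 3
j=4: u_4=289/600 ∈ [7/16, 13/24) → index 5
j=5: u_5=349/600 ∈ [13/24, 11/16) → index 6
j=6: u_6=409/600 ∈ [13/24, 11/16) → index 6
j=7: u_7=469/600 ∈ [11/16, 13/16) → index 7
j=8: u_8=529/600 ∈ [41/48, 1) → index 9
j=9: u_9=589/600 ∈ [41/48, 1) → index 9

1 1 3 3 5 6 6 7 9 9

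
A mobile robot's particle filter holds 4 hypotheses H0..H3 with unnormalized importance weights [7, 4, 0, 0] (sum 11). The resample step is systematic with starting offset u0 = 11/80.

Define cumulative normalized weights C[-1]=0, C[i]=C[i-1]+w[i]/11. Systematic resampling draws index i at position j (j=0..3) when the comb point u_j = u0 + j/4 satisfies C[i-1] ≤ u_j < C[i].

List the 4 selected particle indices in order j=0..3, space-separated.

0 0 1 1

C = [7/11, 1, 1, 1]
j=0: u_0=11/80 ∈ [0, 7/11) → index 0
j=1: u_1=31/80 ∈ [0, 7/11) → index 0
j=2: u_2=51/80 ∈ [7/11, 1) → index 1
j=3: u_3=71/80 ∈ [7/11, 1) → index 1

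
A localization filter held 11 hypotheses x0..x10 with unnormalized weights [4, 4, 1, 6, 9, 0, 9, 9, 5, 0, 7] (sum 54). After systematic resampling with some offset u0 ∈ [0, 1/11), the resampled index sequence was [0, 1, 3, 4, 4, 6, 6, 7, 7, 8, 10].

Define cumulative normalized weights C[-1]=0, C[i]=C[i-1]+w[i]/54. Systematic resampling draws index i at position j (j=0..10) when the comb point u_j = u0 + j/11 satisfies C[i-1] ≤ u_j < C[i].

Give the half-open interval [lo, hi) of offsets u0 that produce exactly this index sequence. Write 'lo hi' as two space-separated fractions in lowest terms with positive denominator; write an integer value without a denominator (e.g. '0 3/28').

1/198 5/99

C = [2/27, 4/27, 1/6, 5/18, 4/9, 4/9, 11/18, 7/9, 47/54, 47/54, 1]
j=0 picked index 0: u0 ∈ [0, 2/27)
j=1 picked index 1: u0 ∈ [-5/297, 17/297)
j=2 picked index 3: u0 ∈ [-1/66, 19/198)
j=3 picked index 4: u0 ∈ [1/198, 17/99)
j=4 picked index 4: u0 ∈ [-17/198, 8/99)
j=5 picked index 6: u0 ∈ [-1/99, 31/198)
j=6 picked index 6: u0 ∈ [-10/99, 13/198)
j=7 picked index 7: u0 ∈ [-5/198, 14/99)
j=8 picked index 7: u0 ∈ [-23/198, 5/99)
j=9 picked index 8: u0 ∈ [-4/99, 31/594)
j=10 picked index 10: u0 ∈ [-23/594, 1/11)
intersection: [1/198, 5/99)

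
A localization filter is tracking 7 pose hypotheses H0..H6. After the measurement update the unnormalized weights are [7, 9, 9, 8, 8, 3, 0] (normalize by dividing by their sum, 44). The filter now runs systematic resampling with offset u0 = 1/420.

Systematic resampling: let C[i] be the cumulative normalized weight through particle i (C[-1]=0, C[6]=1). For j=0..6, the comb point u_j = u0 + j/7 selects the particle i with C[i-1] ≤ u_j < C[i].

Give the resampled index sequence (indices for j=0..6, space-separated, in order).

0 0 1 2 3 3 4

C = [7/44, 4/11, 25/44, 3/4, 41/44, 1, 1]
j=0: u_0=1/420 ∈ [0, 7/44) → index 0
j=1: u_1=61/420 ∈ [0, 7/44) → index 0
j=2: u_2=121/420 ∈ [7/44, 4/11) → index 1
j=3: u_3=181/420 ∈ [4/11, 25/44) → index 2
j=4: u_4=241/420 ∈ [25/44, 3/4) → index 3
j=5: u_5=43/60 ∈ [25/44, 3/4) → index 3
j=6: u_6=361/420 ∈ [3/4, 41/44) → index 4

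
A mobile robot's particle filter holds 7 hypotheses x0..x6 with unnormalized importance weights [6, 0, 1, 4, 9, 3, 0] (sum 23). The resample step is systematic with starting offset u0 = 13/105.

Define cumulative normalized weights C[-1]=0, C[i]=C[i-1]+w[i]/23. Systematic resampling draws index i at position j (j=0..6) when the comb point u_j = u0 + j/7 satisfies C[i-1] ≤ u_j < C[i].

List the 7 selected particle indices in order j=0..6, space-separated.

0 2 3 4 4 4 5

C = [6/23, 6/23, 7/23, 11/23, 20/23, 1, 1]
j=0: u_0=13/105 ∈ [0, 6/23) → index 0
j=1: u_1=4/15 ∈ [6/23, 7/23) → index 2
j=2: u_2=43/105 ∈ [7/23, 11/23) → index 3
j=3: u_3=58/105 ∈ [11/23, 20/23) → index 4
j=4: u_4=73/105 ∈ [11/23, 20/23) → index 4
j=5: u_5=88/105 ∈ [11/23, 20/23) → index 4
j=6: u_6=103/105 ∈ [20/23, 1) → index 5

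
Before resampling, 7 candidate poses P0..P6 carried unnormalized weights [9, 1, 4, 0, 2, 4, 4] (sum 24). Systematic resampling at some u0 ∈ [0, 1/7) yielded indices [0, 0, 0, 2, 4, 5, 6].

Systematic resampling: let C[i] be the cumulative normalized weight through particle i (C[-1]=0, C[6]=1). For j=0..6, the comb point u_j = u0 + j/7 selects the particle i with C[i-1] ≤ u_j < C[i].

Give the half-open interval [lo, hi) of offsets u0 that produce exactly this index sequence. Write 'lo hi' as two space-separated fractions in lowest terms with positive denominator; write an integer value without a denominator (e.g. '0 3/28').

C = [3/8, 5/12, 7/12, 7/12, 2/3, 5/6, 1]
j=0 picked index 0: u0 ∈ [0, 3/8)
j=1 picked index 0: u0 ∈ [-1/7, 13/56)
j=2 picked index 0: u0 ∈ [-2/7, 5/56)
j=3 picked index 2: u0 ∈ [-1/84, 13/84)
j=4 picked index 4: u0 ∈ [1/84, 2/21)
j=5 picked index 5: u0 ∈ [-1/21, 5/42)
j=6 picked index 6: u0 ∈ [-1/42, 1/7)
intersection: [1/84, 5/56)

1/84 5/56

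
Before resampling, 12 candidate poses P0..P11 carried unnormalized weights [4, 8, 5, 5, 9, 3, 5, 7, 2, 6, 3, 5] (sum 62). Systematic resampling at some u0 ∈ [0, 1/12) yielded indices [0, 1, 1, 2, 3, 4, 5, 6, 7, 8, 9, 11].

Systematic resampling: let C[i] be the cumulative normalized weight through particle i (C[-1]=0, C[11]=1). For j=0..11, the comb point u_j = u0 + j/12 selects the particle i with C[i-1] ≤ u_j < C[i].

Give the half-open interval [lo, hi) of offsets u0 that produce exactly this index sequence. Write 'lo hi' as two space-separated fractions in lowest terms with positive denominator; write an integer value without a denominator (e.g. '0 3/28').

C = [2/31, 6/31, 17/62, 11/31, 1/2, 17/31, 39/62, 23/31, 24/31, 27/31, 57/62, 1]
j=0 picked index 0: u0 ∈ [0, 2/31)
j=1 picked index 1: u0 ∈ [-7/372, 41/372)
j=2 picked index 1: u0 ∈ [-19/186, 5/186)
j=3 picked index 2: u0 ∈ [-7/124, 3/124)
j=4 picked index 3: u0 ∈ [-11/186, 2/93)
j=5 picked index 4: u0 ∈ [-23/372, 1/12)
j=6 picked index 5: u0 ∈ [0, 3/62)
j=7 picked index 6: u0 ∈ [-13/372, 17/372)
j=8 picked index 7: u0 ∈ [-7/186, 7/93)
j=9 picked index 8: u0 ∈ [-1/124, 3/124)
j=10 picked index 9: u0 ∈ [-11/186, 7/186)
j=11 picked index 11: u0 ∈ [1/372, 1/12)
intersection: [1/372, 2/93)

1/372 2/93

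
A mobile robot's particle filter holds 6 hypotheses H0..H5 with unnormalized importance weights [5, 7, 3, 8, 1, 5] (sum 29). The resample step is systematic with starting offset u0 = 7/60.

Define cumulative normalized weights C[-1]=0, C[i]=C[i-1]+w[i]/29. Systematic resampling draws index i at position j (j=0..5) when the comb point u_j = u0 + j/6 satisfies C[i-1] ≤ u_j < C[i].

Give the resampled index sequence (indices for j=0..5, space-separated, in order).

C = [5/29, 12/29, 15/29, 23/29, 24/29, 1]
j=0: u_0=7/60 ∈ [0, 5/29) → index 0
j=1: u_1=17/60 ∈ [5/29, 12/29) → index 1
j=2: u_2=9/20 ∈ [12/29, 15/29) → index 2
j=3: u_3=37/60 ∈ [15/29, 23/29) → index 3
j=4: u_4=47/60 ∈ [15/29, 23/29) → index 3
j=5: u_5=19/20 ∈ [24/29, 1) → index 5

0 1 2 3 3 5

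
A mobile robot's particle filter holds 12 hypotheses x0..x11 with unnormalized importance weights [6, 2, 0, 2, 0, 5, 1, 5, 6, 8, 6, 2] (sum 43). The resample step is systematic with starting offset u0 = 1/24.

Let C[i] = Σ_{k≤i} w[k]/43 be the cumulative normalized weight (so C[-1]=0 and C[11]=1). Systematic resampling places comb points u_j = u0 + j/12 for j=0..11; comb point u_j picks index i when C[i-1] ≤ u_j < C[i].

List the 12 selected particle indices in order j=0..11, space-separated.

0 0 3 5 7 7 8 8 9 9 10 11

C = [6/43, 8/43, 8/43, 10/43, 10/43, 15/43, 16/43, 21/43, 27/43, 35/43, 41/43, 1]
j=0: u_0=1/24 ∈ [0, 6/43) → index 0
j=1: u_1=1/8 ∈ [0, 6/43) → index 0
j=2: u_2=5/24 ∈ [8/43, 10/43) → index 3
j=3: u_3=7/24 ∈ [10/43, 15/43) → index 5
j=4: u_4=3/8 ∈ [16/43, 21/43) → index 7
j=5: u_5=11/24 ∈ [16/43, 21/43) → index 7
j=6: u_6=13/24 ∈ [21/43, 27/43) → index 8
j=7: u_7=5/8 ∈ [21/43, 27/43) → index 8
j=8: u_8=17/24 ∈ [27/43, 35/43) → index 9
j=9: u_9=19/24 ∈ [27/43, 35/43) → index 9
j=10: u_10=7/8 ∈ [35/43, 41/43) → index 10
j=11: u_11=23/24 ∈ [41/43, 1) → index 11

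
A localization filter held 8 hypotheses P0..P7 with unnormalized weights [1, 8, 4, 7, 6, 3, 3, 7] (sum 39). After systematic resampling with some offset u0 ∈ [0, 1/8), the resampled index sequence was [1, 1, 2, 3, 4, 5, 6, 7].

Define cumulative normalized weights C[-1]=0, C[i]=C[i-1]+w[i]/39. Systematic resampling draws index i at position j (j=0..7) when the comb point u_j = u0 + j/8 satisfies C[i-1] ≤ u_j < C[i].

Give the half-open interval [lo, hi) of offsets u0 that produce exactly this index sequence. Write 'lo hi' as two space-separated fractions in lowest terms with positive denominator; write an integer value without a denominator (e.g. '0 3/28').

1/24 11/156

C = [1/39, 3/13, 1/3, 20/39, 2/3, 29/39, 32/39, 1]
j=0 picked index 1: u0 ∈ [1/39, 3/13)
j=1 picked index 1: u0 ∈ [-31/312, 11/104)
j=2 picked index 2: u0 ∈ [-1/52, 1/12)
j=3 picked index 3: u0 ∈ [-1/24, 43/312)
j=4 picked index 4: u0 ∈ [1/78, 1/6)
j=5 picked index 5: u0 ∈ [1/24, 37/312)
j=6 picked index 6: u0 ∈ [-1/156, 11/156)
j=7 picked index 7: u0 ∈ [-17/312, 1/8)
intersection: [1/24, 11/156)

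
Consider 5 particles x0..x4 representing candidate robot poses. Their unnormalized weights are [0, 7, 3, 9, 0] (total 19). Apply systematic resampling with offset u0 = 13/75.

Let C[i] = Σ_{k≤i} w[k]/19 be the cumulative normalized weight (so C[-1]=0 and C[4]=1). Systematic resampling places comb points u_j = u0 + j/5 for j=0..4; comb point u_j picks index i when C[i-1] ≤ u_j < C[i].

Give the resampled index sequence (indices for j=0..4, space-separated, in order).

1 2 3 3 3

C = [0, 7/19, 10/19, 1, 1]
j=0: u_0=13/75 ∈ [0, 7/19) → index 1
j=1: u_1=28/75 ∈ [7/19, 10/19) → index 2
j=2: u_2=43/75 ∈ [10/19, 1) → index 3
j=3: u_3=58/75 ∈ [10/19, 1) → index 3
j=4: u_4=73/75 ∈ [10/19, 1) → index 3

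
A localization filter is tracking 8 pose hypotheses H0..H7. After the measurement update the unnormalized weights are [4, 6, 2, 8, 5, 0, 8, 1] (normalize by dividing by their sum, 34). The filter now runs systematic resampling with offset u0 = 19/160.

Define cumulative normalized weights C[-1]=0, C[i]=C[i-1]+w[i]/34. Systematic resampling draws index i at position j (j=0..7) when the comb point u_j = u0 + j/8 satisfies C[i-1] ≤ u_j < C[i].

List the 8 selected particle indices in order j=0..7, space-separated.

C = [2/17, 5/17, 6/17, 10/17, 25/34, 25/34, 33/34, 1]
j=0: u_0=19/160 ∈ [2/17, 5/17) → index 1
j=1: u_1=39/160 ∈ [2/17, 5/17) → index 1
j=2: u_2=59/160 ∈ [6/17, 10/17) → index 3
j=3: u_3=79/160 ∈ [6/17, 10/17) → index 3
j=4: u_4=99/160 ∈ [10/17, 25/34) → index 4
j=5: u_5=119/160 ∈ [25/34, 33/34) → index 6
j=6: u_6=139/160 ∈ [25/34, 33/34) → index 6
j=7: u_7=159/160 ∈ [33/34, 1) → index 7

1 1 3 3 4 6 6 7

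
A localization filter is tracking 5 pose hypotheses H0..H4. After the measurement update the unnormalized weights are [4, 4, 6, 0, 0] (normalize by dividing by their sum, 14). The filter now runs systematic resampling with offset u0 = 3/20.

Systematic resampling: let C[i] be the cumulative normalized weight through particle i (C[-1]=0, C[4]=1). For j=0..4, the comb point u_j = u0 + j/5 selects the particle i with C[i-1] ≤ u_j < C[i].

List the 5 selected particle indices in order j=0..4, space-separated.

0 1 1 2 2

C = [2/7, 4/7, 1, 1, 1]
j=0: u_0=3/20 ∈ [0, 2/7) → index 0
j=1: u_1=7/20 ∈ [2/7, 4/7) → index 1
j=2: u_2=11/20 ∈ [2/7, 4/7) → index 1
j=3: u_3=3/4 ∈ [4/7, 1) → index 2
j=4: u_4=19/20 ∈ [4/7, 1) → index 2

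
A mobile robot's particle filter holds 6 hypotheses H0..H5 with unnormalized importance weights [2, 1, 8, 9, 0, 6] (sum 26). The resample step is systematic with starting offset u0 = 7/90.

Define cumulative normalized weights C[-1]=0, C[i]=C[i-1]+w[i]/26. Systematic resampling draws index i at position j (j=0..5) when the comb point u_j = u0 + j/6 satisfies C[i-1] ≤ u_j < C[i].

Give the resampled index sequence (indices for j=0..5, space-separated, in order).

1 2 2 3 3 5

C = [1/13, 3/26, 11/26, 10/13, 10/13, 1]
j=0: u_0=7/90 ∈ [1/13, 3/26) → index 1
j=1: u_1=11/45 ∈ [3/26, 11/26) → index 2
j=2: u_2=37/90 ∈ [3/26, 11/26) → index 2
j=3: u_3=26/45 ∈ [11/26, 10/13) → index 3
j=4: u_4=67/90 ∈ [11/26, 10/13) → index 3
j=5: u_5=41/45 ∈ [10/13, 1) → index 5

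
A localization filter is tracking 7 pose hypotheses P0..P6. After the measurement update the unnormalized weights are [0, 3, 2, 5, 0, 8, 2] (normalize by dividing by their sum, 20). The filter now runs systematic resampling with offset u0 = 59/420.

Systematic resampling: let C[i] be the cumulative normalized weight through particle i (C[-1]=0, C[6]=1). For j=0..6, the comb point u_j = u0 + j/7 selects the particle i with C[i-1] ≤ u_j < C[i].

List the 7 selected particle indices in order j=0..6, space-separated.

C = [0, 3/20, 1/4, 1/2, 1/2, 9/10, 1]
j=0: u_0=59/420 ∈ [0, 3/20) → index 1
j=1: u_1=17/60 ∈ [1/4, 1/2) → index 3
j=2: u_2=179/420 ∈ [1/4, 1/2) → index 3
j=3: u_3=239/420 ∈ [1/2, 9/10) → index 5
j=4: u_4=299/420 ∈ [1/2, 9/10) → index 5
j=5: u_5=359/420 ∈ [1/2, 9/10) → index 5
j=6: u_6=419/420 ∈ [9/10, 1) → index 6

1 3 3 5 5 5 6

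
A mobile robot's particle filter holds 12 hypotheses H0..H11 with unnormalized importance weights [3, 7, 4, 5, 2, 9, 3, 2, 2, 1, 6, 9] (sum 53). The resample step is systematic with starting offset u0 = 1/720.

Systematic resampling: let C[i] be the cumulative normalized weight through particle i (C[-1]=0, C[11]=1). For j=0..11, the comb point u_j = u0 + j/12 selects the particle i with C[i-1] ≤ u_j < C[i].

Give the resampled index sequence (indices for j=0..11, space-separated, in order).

C = [3/53, 10/53, 14/53, 19/53, 21/53, 30/53, 33/53, 35/53, 37/53, 38/53, 44/53, 1]
j=0: u_0=1/720 ∈ [0, 3/53) → index 0
j=1: u_1=61/720 ∈ [3/53, 10/53) → index 1
j=2: u_2=121/720 ∈ [3/53, 10/53) → index 1
j=3: u_3=181/720 ∈ [10/53, 14/53) → index 2
j=4: u_4=241/720 ∈ [14/53, 19/53) → index 3
j=5: u_5=301/720 ∈ [21/53, 30/53) → index 5
j=6: u_6=361/720 ∈ [21/53, 30/53) → index 5
j=7: u_7=421/720 ∈ [30/53, 33/53) → index 6
j=8: u_8=481/720 ∈ [35/53, 37/53) → index 8
j=9: u_9=541/720 ∈ [38/53, 44/53) → index 10
j=10: u_10=601/720 ∈ [44/53, 1) → index 11
j=11: u_11=661/720 ∈ [44/53, 1) → index 11

0 1 1 2 3 5 5 6 8 10 11 11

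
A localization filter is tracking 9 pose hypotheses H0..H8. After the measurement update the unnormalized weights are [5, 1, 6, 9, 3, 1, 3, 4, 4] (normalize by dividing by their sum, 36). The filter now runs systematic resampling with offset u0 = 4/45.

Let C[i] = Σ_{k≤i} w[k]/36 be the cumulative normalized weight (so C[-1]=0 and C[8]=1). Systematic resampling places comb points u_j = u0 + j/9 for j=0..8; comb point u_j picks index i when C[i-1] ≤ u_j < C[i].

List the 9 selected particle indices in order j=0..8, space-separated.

C = [5/36, 1/6, 1/3, 7/12, 2/3, 25/36, 7/9, 8/9, 1]
j=0: u_0=4/45 ∈ [0, 5/36) → index 0
j=1: u_1=1/5 ∈ [1/6, 1/3) → index 2
j=2: u_2=14/45 ∈ [1/6, 1/3) → index 2
j=3: u_3=19/45 ∈ [1/3, 7/12) → index 3
j=4: u_4=8/15 ∈ [1/3, 7/12) → index 3
j=5: u_5=29/45 ∈ [7/12, 2/3) → index 4
j=6: u_6=34/45 ∈ [25/36, 7/9) → index 6
j=7: u_7=13/15 ∈ [7/9, 8/9) → index 7
j=8: u_8=44/45 ∈ [8/9, 1) → index 8

0 2 2 3 3 4 6 7 8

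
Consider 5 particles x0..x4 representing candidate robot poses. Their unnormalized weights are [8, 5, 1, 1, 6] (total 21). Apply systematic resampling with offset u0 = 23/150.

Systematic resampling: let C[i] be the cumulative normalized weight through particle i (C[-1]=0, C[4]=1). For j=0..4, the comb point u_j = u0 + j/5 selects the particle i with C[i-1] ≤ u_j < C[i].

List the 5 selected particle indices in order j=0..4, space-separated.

C = [8/21, 13/21, 2/3, 5/7, 1]
j=0: u_0=23/150 ∈ [0, 8/21) → index 0
j=1: u_1=53/150 ∈ [0, 8/21) → index 0
j=2: u_2=83/150 ∈ [8/21, 13/21) → index 1
j=3: u_3=113/150 ∈ [5/7, 1) → index 4
j=4: u_4=143/150 ∈ [5/7, 1) → index 4

0 0 1 4 4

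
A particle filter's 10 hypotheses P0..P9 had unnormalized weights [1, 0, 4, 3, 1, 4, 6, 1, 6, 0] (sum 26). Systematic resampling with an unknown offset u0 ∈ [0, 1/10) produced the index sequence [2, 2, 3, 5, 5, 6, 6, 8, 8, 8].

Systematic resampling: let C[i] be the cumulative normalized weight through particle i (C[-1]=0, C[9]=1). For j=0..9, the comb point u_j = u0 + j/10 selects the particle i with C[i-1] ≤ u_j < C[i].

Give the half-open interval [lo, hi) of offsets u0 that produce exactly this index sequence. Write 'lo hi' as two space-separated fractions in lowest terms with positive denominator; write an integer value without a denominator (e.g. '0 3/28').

C = [1/26, 1/26, 5/26, 4/13, 9/26, 1/2, 19/26, 10/13, 1, 1]
j=0 picked index 2: u0 ∈ [1/26, 5/26)
j=1 picked index 2: u0 ∈ [-4/65, 6/65)
j=2 picked index 3: u0 ∈ [-1/130, 7/65)
j=3 picked index 5: u0 ∈ [3/65, 1/5)
j=4 picked index 5: u0 ∈ [-7/130, 1/10)
j=5 picked index 6: u0 ∈ [0, 3/13)
j=6 picked index 6: u0 ∈ [-1/10, 17/130)
j=7 picked index 8: u0 ∈ [9/130, 3/10)
j=8 picked index 8: u0 ∈ [-2/65, 1/5)
j=9 picked index 8: u0 ∈ [-17/130, 1/10)
intersection: [9/130, 6/65)

9/130 6/65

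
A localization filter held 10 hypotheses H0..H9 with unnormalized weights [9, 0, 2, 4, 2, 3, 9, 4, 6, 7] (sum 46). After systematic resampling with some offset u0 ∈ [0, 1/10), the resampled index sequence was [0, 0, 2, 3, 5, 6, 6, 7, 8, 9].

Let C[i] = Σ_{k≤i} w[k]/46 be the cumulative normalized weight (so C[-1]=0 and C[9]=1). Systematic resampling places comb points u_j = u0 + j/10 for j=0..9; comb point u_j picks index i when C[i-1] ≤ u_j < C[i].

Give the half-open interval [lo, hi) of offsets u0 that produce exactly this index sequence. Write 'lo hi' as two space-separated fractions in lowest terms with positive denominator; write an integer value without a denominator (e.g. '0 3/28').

C = [9/46, 9/46, 11/46, 15/46, 17/46, 10/23, 29/46, 33/46, 39/46, 1]
j=0 picked index 0: u0 ∈ [0, 9/46)
j=1 picked index 0: u0 ∈ [-1/10, 11/115)
j=2 picked index 2: u0 ∈ [-1/230, 9/230)
j=3 picked index 3: u0 ∈ [-7/115, 3/115)
j=4 picked index 5: u0 ∈ [-7/230, 4/115)
j=5 picked index 6: u0 ∈ [-3/46, 3/23)
j=6 picked index 6: u0 ∈ [-19/115, 7/230)
j=7 picked index 7: u0 ∈ [-8/115, 2/115)
j=8 picked index 8: u0 ∈ [-19/230, 11/230)
j=9 picked index 9: u0 ∈ [-6/115, 1/10)
intersection: [0, 2/115)

0 2/115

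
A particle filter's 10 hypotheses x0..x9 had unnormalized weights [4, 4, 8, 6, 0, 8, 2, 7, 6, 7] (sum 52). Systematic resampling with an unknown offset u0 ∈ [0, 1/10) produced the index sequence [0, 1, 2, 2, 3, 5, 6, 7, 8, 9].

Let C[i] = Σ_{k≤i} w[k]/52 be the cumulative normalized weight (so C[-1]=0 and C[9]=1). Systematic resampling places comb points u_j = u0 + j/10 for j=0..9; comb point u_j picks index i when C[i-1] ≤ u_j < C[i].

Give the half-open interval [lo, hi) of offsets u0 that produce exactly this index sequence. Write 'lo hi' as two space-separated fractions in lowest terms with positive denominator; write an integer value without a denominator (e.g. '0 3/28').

0 1/130

C = [1/13, 2/13, 4/13, 11/26, 11/26, 15/26, 8/13, 3/4, 45/52, 1]
j=0 picked index 0: u0 ∈ [0, 1/13)
j=1 picked index 1: u0 ∈ [-3/130, 7/130)
j=2 picked index 2: u0 ∈ [-3/65, 7/65)
j=3 picked index 2: u0 ∈ [-19/130, 1/130)
j=4 picked index 3: u0 ∈ [-6/65, 3/130)
j=5 picked index 5: u0 ∈ [-1/13, 1/13)
j=6 picked index 6: u0 ∈ [-3/130, 1/65)
j=7 picked index 7: u0 ∈ [-11/130, 1/20)
j=8 picked index 8: u0 ∈ [-1/20, 17/260)
j=9 picked index 9: u0 ∈ [-9/260, 1/10)
intersection: [0, 1/130)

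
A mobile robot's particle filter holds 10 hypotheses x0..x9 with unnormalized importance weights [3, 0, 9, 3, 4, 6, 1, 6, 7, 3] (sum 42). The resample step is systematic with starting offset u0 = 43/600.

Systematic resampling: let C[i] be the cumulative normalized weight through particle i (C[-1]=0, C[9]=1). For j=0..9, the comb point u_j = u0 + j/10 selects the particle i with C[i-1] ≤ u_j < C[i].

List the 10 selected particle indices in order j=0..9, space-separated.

C = [1/14, 1/14, 2/7, 5/14, 19/42, 25/42, 13/21, 16/21, 13/14, 1]
j=0: u_0=43/600 ∈ [1/14, 2/7) → index 2
j=1: u_1=103/600 ∈ [1/14, 2/7) → index 2
j=2: u_2=163/600 ∈ [1/14, 2/7) → index 2
j=3: u_3=223/600 ∈ [5/14, 19/42) → index 4
j=4: u_4=283/600 ∈ [19/42, 25/42) → index 5
j=5: u_5=343/600 ∈ [19/42, 25/42) → index 5
j=6: u_6=403/600 ∈ [13/21, 16/21) → index 7
j=7: u_7=463/600 ∈ [16/21, 13/14) → index 8
j=8: u_8=523/600 ∈ [16/21, 13/14) → index 8
j=9: u_9=583/600 ∈ [13/14, 1) → index 9

2 2 2 4 5 5 7 8 8 9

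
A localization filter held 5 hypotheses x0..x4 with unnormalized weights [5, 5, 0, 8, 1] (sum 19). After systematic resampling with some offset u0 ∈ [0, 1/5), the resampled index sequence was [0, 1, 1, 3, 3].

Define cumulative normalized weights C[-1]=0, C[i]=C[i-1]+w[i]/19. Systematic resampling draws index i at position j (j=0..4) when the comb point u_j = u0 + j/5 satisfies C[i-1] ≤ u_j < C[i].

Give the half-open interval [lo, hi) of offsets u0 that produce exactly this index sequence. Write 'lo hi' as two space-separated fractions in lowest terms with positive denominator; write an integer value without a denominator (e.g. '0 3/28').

C = [5/19, 10/19, 10/19, 18/19, 1]
j=0 picked index 0: u0 ∈ [0, 5/19)
j=1 picked index 1: u0 ∈ [6/95, 31/95)
j=2 picked index 1: u0 ∈ [-13/95, 12/95)
j=3 picked index 3: u0 ∈ [-7/95, 33/95)
j=4 picked index 3: u0 ∈ [-26/95, 14/95)
intersection: [6/95, 12/95)

6/95 12/95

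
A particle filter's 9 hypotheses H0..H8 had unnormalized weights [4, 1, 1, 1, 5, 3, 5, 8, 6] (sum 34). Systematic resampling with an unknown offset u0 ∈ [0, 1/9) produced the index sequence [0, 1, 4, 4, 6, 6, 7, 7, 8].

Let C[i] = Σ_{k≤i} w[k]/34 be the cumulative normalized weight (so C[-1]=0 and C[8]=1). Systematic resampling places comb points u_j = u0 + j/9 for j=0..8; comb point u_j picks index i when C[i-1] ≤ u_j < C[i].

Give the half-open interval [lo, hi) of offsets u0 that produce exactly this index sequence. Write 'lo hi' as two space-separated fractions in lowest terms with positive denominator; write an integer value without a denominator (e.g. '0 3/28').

1/153 1/51

C = [2/17, 5/34, 3/17, 7/34, 6/17, 15/34, 10/17, 14/17, 1]
j=0 picked index 0: u0 ∈ [0, 2/17)
j=1 picked index 1: u0 ∈ [1/153, 11/306)
j=2 picked index 4: u0 ∈ [-5/306, 20/153)
j=3 picked index 4: u0 ∈ [-13/102, 1/51)
j=4 picked index 6: u0 ∈ [-1/306, 22/153)
j=5 picked index 6: u0 ∈ [-35/306, 5/153)
j=6 picked index 7: u0 ∈ [-4/51, 8/51)
j=7 picked index 7: u0 ∈ [-29/153, 7/153)
j=8 picked index 8: u0 ∈ [-10/153, 1/9)
intersection: [1/153, 1/51)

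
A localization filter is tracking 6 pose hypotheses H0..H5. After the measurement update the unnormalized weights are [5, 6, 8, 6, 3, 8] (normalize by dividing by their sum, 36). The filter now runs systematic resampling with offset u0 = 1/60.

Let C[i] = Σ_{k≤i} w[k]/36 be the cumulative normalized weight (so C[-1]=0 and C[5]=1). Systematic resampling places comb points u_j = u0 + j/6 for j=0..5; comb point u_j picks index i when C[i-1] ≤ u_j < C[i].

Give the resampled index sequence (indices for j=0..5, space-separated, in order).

0 1 2 2 3 5

C = [5/36, 11/36, 19/36, 25/36, 7/9, 1]
j=0: u_0=1/60 ∈ [0, 5/36) → index 0
j=1: u_1=11/60 ∈ [5/36, 11/36) → index 1
j=2: u_2=7/20 ∈ [11/36, 19/36) → index 2
j=3: u_3=31/60 ∈ [11/36, 19/36) → index 2
j=4: u_4=41/60 ∈ [19/36, 25/36) → index 3
j=5: u_5=17/20 ∈ [7/9, 1) → index 5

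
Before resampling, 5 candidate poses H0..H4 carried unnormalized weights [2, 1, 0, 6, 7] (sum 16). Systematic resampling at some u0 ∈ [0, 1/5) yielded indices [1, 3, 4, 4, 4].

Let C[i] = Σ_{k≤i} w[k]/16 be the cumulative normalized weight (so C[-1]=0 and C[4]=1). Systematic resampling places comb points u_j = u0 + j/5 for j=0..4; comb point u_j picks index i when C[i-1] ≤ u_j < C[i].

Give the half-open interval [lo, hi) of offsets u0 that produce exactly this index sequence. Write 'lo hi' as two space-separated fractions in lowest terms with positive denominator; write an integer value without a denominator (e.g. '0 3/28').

C = [1/8, 3/16, 3/16, 9/16, 1]
j=0 picked index 1: u0 ∈ [1/8, 3/16)
j=1 picked index 3: u0 ∈ [-1/80, 29/80)
j=2 picked index 4: u0 ∈ [13/80, 3/5)
j=3 picked index 4: u0 ∈ [-3/80, 2/5)
j=4 picked index 4: u0 ∈ [-19/80, 1/5)
intersection: [13/80, 3/16)

13/80 3/16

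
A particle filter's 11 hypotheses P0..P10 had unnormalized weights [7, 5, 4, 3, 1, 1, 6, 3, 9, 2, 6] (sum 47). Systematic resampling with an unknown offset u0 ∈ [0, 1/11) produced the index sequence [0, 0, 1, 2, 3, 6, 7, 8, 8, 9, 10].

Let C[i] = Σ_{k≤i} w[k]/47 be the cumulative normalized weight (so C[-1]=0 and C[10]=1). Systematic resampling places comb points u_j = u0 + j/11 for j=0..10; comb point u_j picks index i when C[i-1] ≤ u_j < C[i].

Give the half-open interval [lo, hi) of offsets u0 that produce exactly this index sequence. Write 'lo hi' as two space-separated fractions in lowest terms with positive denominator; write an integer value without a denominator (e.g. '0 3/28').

15/517 21/517

C = [7/47, 12/47, 16/47, 19/47, 20/47, 21/47, 27/47, 30/47, 39/47, 41/47, 1]
j=0 picked index 0: u0 ∈ [0, 7/47)
j=1 picked index 0: u0 ∈ [-1/11, 30/517)
j=2 picked index 1: u0 ∈ [-17/517, 38/517)
j=3 picked index 2: u0 ∈ [-9/517, 35/517)
j=4 picked index 3: u0 ∈ [-12/517, 21/517)
j=5 picked index 6: u0 ∈ [-4/517, 62/517)
j=6 picked index 7: u0 ∈ [15/517, 48/517)
j=7 picked index 8: u0 ∈ [1/517, 100/517)
j=8 picked index 8: u0 ∈ [-46/517, 53/517)
j=9 picked index 9: u0 ∈ [6/517, 28/517)
j=10 picked index 10: u0 ∈ [-19/517, 1/11)
intersection: [15/517, 21/517)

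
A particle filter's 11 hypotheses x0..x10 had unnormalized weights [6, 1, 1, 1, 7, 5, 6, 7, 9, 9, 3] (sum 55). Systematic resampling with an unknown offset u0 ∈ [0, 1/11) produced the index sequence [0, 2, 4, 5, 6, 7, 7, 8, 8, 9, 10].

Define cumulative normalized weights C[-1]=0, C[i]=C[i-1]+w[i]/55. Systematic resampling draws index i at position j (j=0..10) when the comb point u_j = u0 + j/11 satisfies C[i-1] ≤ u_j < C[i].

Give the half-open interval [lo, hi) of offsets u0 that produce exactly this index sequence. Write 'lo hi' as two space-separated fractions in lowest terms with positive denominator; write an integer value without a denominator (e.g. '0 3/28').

2/55 3/55

C = [6/55, 7/55, 8/55, 9/55, 16/55, 21/55, 27/55, 34/55, 43/55, 52/55, 1]
j=0 picked index 0: u0 ∈ [0, 6/55)
j=1 picked index 2: u0 ∈ [2/55, 3/55)
j=2 picked index 4: u0 ∈ [-1/55, 6/55)
j=3 picked index 5: u0 ∈ [1/55, 6/55)
j=4 picked index 6: u0 ∈ [1/55, 7/55)
j=5 picked index 7: u0 ∈ [2/55, 9/55)
j=6 picked index 7: u0 ∈ [-3/55, 4/55)
j=7 picked index 8: u0 ∈ [-1/55, 8/55)
j=8 picked index 8: u0 ∈ [-6/55, 3/55)
j=9 picked index 9: u0 ∈ [-2/55, 7/55)
j=10 picked index 10: u0 ∈ [2/55, 1/11)
intersection: [2/55, 3/55)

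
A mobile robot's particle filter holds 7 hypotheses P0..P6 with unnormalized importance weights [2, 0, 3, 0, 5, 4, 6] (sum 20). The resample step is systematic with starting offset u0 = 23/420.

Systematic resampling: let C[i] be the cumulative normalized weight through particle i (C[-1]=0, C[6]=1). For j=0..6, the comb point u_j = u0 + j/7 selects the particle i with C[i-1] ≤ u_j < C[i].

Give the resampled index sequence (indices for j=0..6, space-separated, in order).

C = [1/10, 1/10, 1/4, 1/4, 1/2, 7/10, 1]
j=0: u_0=23/420 ∈ [0, 1/10) → index 0
j=1: u_1=83/420 ∈ [1/10, 1/4) → index 2
j=2: u_2=143/420 ∈ [1/4, 1/2) → index 4
j=3: u_3=29/60 ∈ [1/4, 1/2) → index 4
j=4: u_4=263/420 ∈ [1/2, 7/10) → index 5
j=5: u_5=323/420 ∈ [7/10, 1) → index 6
j=6: u_6=383/420 ∈ [7/10, 1) → index 6

0 2 4 4 5 6 6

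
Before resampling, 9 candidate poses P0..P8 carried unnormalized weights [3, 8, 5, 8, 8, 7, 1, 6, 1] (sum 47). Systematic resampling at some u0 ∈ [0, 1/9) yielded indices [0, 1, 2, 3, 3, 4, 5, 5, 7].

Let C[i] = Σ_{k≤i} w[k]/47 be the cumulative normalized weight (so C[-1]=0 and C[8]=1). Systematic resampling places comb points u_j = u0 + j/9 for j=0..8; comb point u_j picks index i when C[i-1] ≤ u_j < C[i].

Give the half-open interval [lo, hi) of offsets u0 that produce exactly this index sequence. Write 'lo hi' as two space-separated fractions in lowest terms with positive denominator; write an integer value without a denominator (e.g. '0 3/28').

C = [3/47, 11/47, 16/47, 24/47, 32/47, 39/47, 40/47, 46/47, 1]
j=0 picked index 0: u0 ∈ [0, 3/47)
j=1 picked index 1: u0 ∈ [-20/423, 52/423)
j=2 picked index 2: u0 ∈ [5/423, 50/423)
j=3 picked index 3: u0 ∈ [1/141, 25/141)
j=4 picked index 3: u0 ∈ [-44/423, 28/423)
j=5 picked index 4: u0 ∈ [-19/423, 53/423)
j=6 picked index 5: u0 ∈ [2/141, 23/141)
j=7 picked index 5: u0 ∈ [-41/423, 22/423)
j=8 picked index 7: u0 ∈ [-16/423, 38/423)
intersection: [2/141, 22/423)

2/141 22/423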